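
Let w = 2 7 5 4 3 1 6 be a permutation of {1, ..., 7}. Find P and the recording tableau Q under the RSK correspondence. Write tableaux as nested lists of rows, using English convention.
P = [[1, 3, 6], [2], [4], [5], [7]], Q = [[1, 2, 7], [3], [4], [5], [6]]

Insert each entry of the permutation into P by Schensted row insertion, recording in Q the position of each new cell.

After inserting 2: P = [[2]].
After inserting 7: P = [[2, 7]].
After inserting 5: P = [[2, 5], [7]].
After inserting 4: P = [[2, 4], [5], [7]].
After inserting 3: P = [[2, 3], [4], [5], [7]].
After inserting 1: P = [[1, 3], [2], [4], [5], [7]].
After inserting 6: P = [[1, 3, 6], [2], [4], [5], [7]].

So P = [[1, 3, 6], [2], [4], [5], [7]], Q = [[1, 2, 7], [3], [4], [5], [6]].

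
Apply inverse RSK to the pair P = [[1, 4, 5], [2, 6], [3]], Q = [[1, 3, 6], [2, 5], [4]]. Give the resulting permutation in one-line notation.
Reverse the RSK construction: for i from n down to 1, find the cell of Q containing i, remove the entry at that cell from P, and reverse-bump it up through P; the value ejected from row 1 is w(i).

Step i=6: Q has 6 at row 1, column 3; remove that cell from P, ejecting 5. So w(6) = 5. P is now [[1, 4], [2, 6], [3]].
Step i=5: Q has 5 at row 2, column 2; remove 6 from row 2 of P and reverse-bump: 6 enters row 1 and ejects 4. So w(5) = 4. P is now [[1, 6], [2], [3]].
Step i=4: Q has 4 at row 3, column 1; remove 3 from row 3 of P and reverse-bump: 3 enters row 2 and ejects 2; 2 enters row 1 and ejects 1. So w(4) = 1. P is now [[2, 6], [3]].
Step i=3: Q has 3 at row 1, column 2; remove that cell from P, ejecting 6. So w(3) = 6. P is now [[2], [3]].
Step i=2: Q has 2 at row 2, column 1; remove 3 from row 2 of P and reverse-bump: 3 enters row 1 and ejects 2. So w(2) = 2. P is now [[3]].
Step i=1: Q has 1 at row 1, column 1; remove that cell from P, ejecting 3. So w(1) = 3. P is now [].

So w = 3 2 6 1 4 5.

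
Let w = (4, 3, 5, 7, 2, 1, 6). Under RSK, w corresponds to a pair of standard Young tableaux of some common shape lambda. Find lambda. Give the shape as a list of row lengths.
[3, 2, 1, 1]

Row-insert each entry into an empty tableau.

After inserting 4: P = [[4]].
After inserting 3: P = [[3], [4]].
After inserting 5: P = [[3, 5], [4]].
After inserting 7: P = [[3, 5, 7], [4]].
After inserting 2: P = [[2, 5, 7], [3], [4]].
After inserting 1: P = [[1, 5, 7], [2], [3], [4]].
After inserting 6: P = [[1, 5, 6], [2, 7], [3], [4]].

The final insertion tableau P = [[1, 5, 6], [2, 7], [3], [4]] has shape [3, 2, 1, 1].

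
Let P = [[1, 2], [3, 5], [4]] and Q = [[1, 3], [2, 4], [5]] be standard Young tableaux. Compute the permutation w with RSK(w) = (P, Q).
Reverse the RSK construction: for i from n down to 1, find the cell of Q containing i, remove the entry at that cell from P, and reverse-bump it up through P; the value ejected from row 1 is w(i).

Step i=5: Q has 5 at row 3, column 1; remove 4 from row 3 of P and reverse-bump: 4 enters row 2 and ejects 3; 3 enters row 1 and ejects 2. So w(5) = 2. P is now [[1, 3], [4, 5]].
Step i=4: Q has 4 at row 2, column 2; remove 5 from row 2 of P and reverse-bump: 5 enters row 1 and ejects 3. So w(4) = 3. P is now [[1, 5], [4]].
Step i=3: Q has 3 at row 1, column 2; remove that cell from P, ejecting 5. So w(3) = 5. P is now [[1], [4]].
Step i=2: Q has 2 at row 2, column 1; remove 4 from row 2 of P and reverse-bump: 4 enters row 1 and ejects 1. So w(2) = 1. P is now [[4]].
Step i=1: Q has 1 at row 1, column 1; remove that cell from P, ejecting 4. So w(1) = 4. P is now [].

So w = 4 1 5 3 2.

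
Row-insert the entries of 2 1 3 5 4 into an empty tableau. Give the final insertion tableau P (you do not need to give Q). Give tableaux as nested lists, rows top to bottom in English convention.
P = [[1, 3, 4], [2, 5]]

Insert 2: appended to row 1. P = [[2]].
Insert 1: 1 bumps 2 from row 1; 2 starts row 2. P = [[1], [2]].
Insert 3: appended to row 1. P = [[1, 3], [2]].
Insert 5: appended to row 1. P = [[1, 3, 5], [2]].
Insert 4: 4 bumps 5 from row 1; 5 appends to row 2. P = [[1, 3, 4], [2, 5]].

So P = [[1, 3, 4], [2, 5]].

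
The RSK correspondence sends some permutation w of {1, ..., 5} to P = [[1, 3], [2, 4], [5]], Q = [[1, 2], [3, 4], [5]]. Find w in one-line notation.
2 5 1 4 3

Reverse RSK: for i = n, n-1, ..., 1, locate i in Q, remove the corresponding corner cell from P, and reverse-bump its entry up through P; the value ejected from row 1 is w(i).

So w = 2 5 1 4 3.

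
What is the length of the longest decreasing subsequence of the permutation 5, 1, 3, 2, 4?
3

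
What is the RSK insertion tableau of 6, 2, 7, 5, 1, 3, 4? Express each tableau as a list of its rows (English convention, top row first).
P = [[1, 3, 4], [2, 5], [6, 7]]

Insert 6: appended to row 1. P = [[6]].
Insert 2: 2 bumps 6 from row 1; 6 starts row 2. P = [[2], [6]].
Insert 7: appended to row 1. P = [[2, 7], [6]].
Insert 5: 5 bumps 7 from row 1; 7 appends to row 2. P = [[2, 5], [6, 7]].
Insert 1: 1 bumps 2 from row 1; 2 bumps 6 from row 2; 6 starts row 3. P = [[1, 5], [2, 7], [6]].
Insert 3: 3 bumps 5 from row 1; 5 bumps 7 from row 2; 7 appends to row 3. P = [[1, 3], [2, 5], [6, 7]].
Insert 4: appended to row 1. P = [[1, 3, 4], [2, 5], [6, 7]].

So P = [[1, 3, 4], [2, 5], [6, 7]].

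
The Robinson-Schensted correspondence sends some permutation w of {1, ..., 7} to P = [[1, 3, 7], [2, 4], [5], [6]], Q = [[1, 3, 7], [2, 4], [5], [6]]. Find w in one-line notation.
Reverse the RSK construction: for i from n down to 1, find the cell of Q containing i, remove the entry at that cell from P, and reverse-bump it up through P; the value ejected from row 1 is w(i).

Step i=7: Q has 7 at row 1, column 3; remove that cell from P, ejecting 7. So w(7) = 7. P is now [[1, 3], [2, 4], [5], [6]].
Step i=6: Q has 6 at row 4, column 1; remove 6 from row 4 of P and reverse-bump: 6 enters row 3 and ejects 5; 5 enters row 2 and ejects 4; 4 enters row 1 and ejects 3. So w(6) = 3. P is now [[1, 4], [2, 5], [6]].
Step i=5: Q has 5 at row 3, column 1; remove 6 from row 3 of P and reverse-bump: 6 enters row 2 and ejects 5; 5 enters row 1 and ejects 4. So w(5) = 4. P is now [[1, 5], [2, 6]].
Step i=4: Q has 4 at row 2, column 2; remove 6 from row 2 of P and reverse-bump: 6 enters row 1 and ejects 5. So w(4) = 5. P is now [[1, 6], [2]].
Step i=3: Q has 3 at row 1, column 2; remove that cell from P, ejecting 6. So w(3) = 6. P is now [[1], [2]].
Step i=2: Q has 2 at row 2, column 1; remove 2 from row 2 of P and reverse-bump: 2 enters row 1 and ejects 1. So w(2) = 1. P is now [[2]].
Step i=1: Q has 1 at row 1, column 1; remove that cell from P, ejecting 2. So w(1) = 2. P is now [].

So w = 2 1 6 5 4 3 7.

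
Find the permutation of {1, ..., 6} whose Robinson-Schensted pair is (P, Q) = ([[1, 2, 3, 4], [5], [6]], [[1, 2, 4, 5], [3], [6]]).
Reverse the RSK construction: for i from n down to 1, find the cell of Q containing i, remove the entry at that cell from P, and reverse-bump it up through P; the value ejected from row 1 is w(i).

Step i=6: Q has 6 at row 3, column 1; remove 6 from row 3 of P and reverse-bump: 6 enters row 2 and ejects 5; 5 enters row 1 and ejects 4. So w(6) = 4. P is now [[1, 2, 3, 5], [6]].
Step i=5: Q has 5 at row 1, column 4; remove that cell from P, ejecting 5. So w(5) = 5. P is now [[1, 2, 3], [6]].
Step i=4: Q has 4 at row 1, column 3; remove that cell from P, ejecting 3. So w(4) = 3. P is now [[1, 2], [6]].
Step i=3: Q has 3 at row 2, column 1; remove 6 from row 2 of P and reverse-bump: 6 enters row 1 and ejects 2. So w(3) = 2. P is now [[1, 6]].
Step i=2: Q has 2 at row 1, column 2; remove that cell from P, ejecting 6. So w(2) = 6. P is now [[1]].
Step i=1: Q has 1 at row 1, column 1; remove that cell from P, ejecting 1. So w(1) = 1. P is now [].

So w = 1 6 2 3 5 4.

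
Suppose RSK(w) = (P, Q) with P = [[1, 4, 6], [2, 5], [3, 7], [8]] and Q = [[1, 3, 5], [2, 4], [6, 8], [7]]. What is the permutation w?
3 2 8 5 7 6 1 4

Reverse the RSK construction: for i from n down to 1, find the cell of Q containing i, remove the entry at that cell from P, and reverse-bump it up through P; the value ejected from row 1 is w(i).

Step i=8: Q has 8 at row 3, column 2; remove 7 from row 3 of P and reverse-bump: 7 enters row 2 and ejects 5; 5 enters row 1 and ejects 4. So w(8) = 4. P is now [[1, 5, 6], [2, 7], [3], [8]].
Step i=7: Q has 7 at row 4, column 1; remove 8 from row 4 of P and reverse-bump: 8 enters row 3 and ejects 3; 3 enters row 2 and ejects 2; 2 enters row 1 and ejects 1. So w(7) = 1. P is now [[2, 5, 6], [3, 7], [8]].
Step i=6: Q has 6 at row 3, column 1; remove 8 from row 3 of P and reverse-bump: 8 enters row 2 and ejects 7; 7 enters row 1 and ejects 6. So w(6) = 6. P is now [[2, 5, 7], [3, 8]].
Step i=5: Q has 5 at row 1, column 3; remove that cell from P, ejecting 7. So w(5) = 7. P is now [[2, 5], [3, 8]].
Step i=4: Q has 4 at row 2, column 2; remove 8 from row 2 of P and reverse-bump: 8 enters row 1 and ejects 5. So w(4) = 5. P is now [[2, 8], [3]].
Step i=3: Q has 3 at row 1, column 2; remove that cell from P, ejecting 8. So w(3) = 8. P is now [[2], [3]].
Step i=2: Q has 2 at row 2, column 1; remove 3 from row 2 of P and reverse-bump: 3 enters row 1 and ejects 2. So w(2) = 2. P is now [[3]].
Step i=1: Q has 1 at row 1, column 1; remove that cell from P, ejecting 3. So w(1) = 3. P is now [].

So w = 3 2 8 5 7 6 1 4.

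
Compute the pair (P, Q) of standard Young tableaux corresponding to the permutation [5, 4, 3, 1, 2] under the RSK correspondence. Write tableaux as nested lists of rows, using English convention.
Insert each entry of the permutation into P by Schensted row insertion, recording in Q the position of each new cell.

Insert 5: appended to row 1. P = [[5]].
Insert 4: 4 bumps 5 from row 1; 5 starts row 2. P = [[4], [5]].
Insert 3: 3 bumps 4 from row 1; 4 bumps 5 from row 2; 5 starts row 3. P = [[3], [4], [5]].
Insert 1: 1 bumps 3 from row 1; 3 bumps 4 from row 2; 4 bumps 5 from row 3; 5 starts row 4. P = [[1], [3], [4], [5]].
Insert 2: appended to row 1. P = [[1, 2], [3], [4], [5]].

So P = [[1, 2], [3], [4], [5]], Q = [[1, 5], [2], [3], [4]].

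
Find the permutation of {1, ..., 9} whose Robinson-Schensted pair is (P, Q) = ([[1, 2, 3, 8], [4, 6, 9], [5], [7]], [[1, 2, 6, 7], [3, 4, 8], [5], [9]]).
5 7 1 6 2 4 9 8 3

Reverse the RSK construction: for i from n down to 1, find the cell of Q containing i, remove the entry at that cell from P, and reverse-bump it up through P; the value ejected from row 1 is w(i).

Step i=9: Q has 9 at row 4, column 1; remove 7 from row 4 of P and reverse-bump: 7 enters row 3 and ejects 5; 5 enters row 2 and ejects 4; 4 enters row 1 and ejects 3. So w(9) = 3. P is now [[1, 2, 4, 8], [5, 6, 9], [7]].
Step i=8: Q has 8 at row 2, column 3; remove 9 from row 2 of P and reverse-bump: 9 enters row 1 and ejects 8. So w(8) = 8. P is now [[1, 2, 4, 9], [5, 6], [7]].
Step i=7: Q has 7 at row 1, column 4; remove that cell from P, ejecting 9. So w(7) = 9. P is now [[1, 2, 4], [5, 6], [7]].
Step i=6: Q has 6 at row 1, column 3; remove that cell from P, ejecting 4. So w(6) = 4. P is now [[1, 2], [5, 6], [7]].
Step i=5: Q has 5 at row 3, column 1; remove 7 from row 3 of P and reverse-bump: 7 enters row 2 and ejects 6; 6 enters row 1 and ejects 2. So w(5) = 2. P is now [[1, 6], [5, 7]].
Step i=4: Q has 4 at row 2, column 2; remove 7 from row 2 of P and reverse-bump: 7 enters row 1 and ejects 6. So w(4) = 6. P is now [[1, 7], [5]].
Step i=3: Q has 3 at row 2, column 1; remove 5 from row 2 of P and reverse-bump: 5 enters row 1 and ejects 1. So w(3) = 1. P is now [[5, 7]].
Step i=2: Q has 2 at row 1, column 2; remove that cell from P, ejecting 7. So w(2) = 7. P is now [[5]].
Step i=1: Q has 1 at row 1, column 1; remove that cell from P, ejecting 5. So w(1) = 5. P is now [].

So w = 5 7 1 6 2 4 9 8 3.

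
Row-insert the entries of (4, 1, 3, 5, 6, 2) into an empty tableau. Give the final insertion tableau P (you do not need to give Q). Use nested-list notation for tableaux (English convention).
After inserting 4: P = [[4]].
After inserting 1: P = [[1], [4]].
After inserting 3: P = [[1, 3], [4]].
After inserting 5: P = [[1, 3, 5], [4]].
After inserting 6: P = [[1, 3, 5, 6], [4]].
After inserting 2: P = [[1, 2, 5, 6], [3], [4]].

So P = [[1, 2, 5, 6], [3], [4]].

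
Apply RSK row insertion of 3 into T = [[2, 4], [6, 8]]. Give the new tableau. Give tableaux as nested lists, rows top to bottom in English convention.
In row 1, 3 replaces 4 (the leftmost entry greater than 3); 4 is bumped to row 2. In row 2, 4 replaces 6 (the leftmost entry greater than 4); 6 is bumped to row 3. 6 starts a new row 3. The new tableau is [[2, 3], [4, 8], [6]].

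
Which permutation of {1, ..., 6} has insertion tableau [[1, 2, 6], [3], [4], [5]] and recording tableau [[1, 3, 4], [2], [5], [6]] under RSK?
5 1 4 6 3 2

Reverse the RSK construction: for i from n down to 1, find the cell of Q containing i, remove the entry at that cell from P, and reverse-bump it up through P; the value ejected from row 1 is w(i).

Step i=6: Q has 6 at row 4, column 1; remove 5 from row 4 of P and reverse-bump: 5 enters row 3 and ejects 4; 4 enters row 2 and ejects 3; 3 enters row 1 and ejects 2. So w(6) = 2. P is now [[1, 3, 6], [4], [5]].
Step i=5: Q has 5 at row 3, column 1; remove 5 from row 3 of P and reverse-bump: 5 enters row 2 and ejects 4; 4 enters row 1 and ejects 3. So w(5) = 3. P is now [[1, 4, 6], [5]].
Step i=4: Q has 4 at row 1, column 3; remove that cell from P, ejecting 6. So w(4) = 6. P is now [[1, 4], [5]].
Step i=3: Q has 3 at row 1, column 2; remove that cell from P, ejecting 4. So w(3) = 4. P is now [[1], [5]].
Step i=2: Q has 2 at row 2, column 1; remove 5 from row 2 of P and reverse-bump: 5 enters row 1 and ejects 1. So w(2) = 1. P is now [[5]].
Step i=1: Q has 1 at row 1, column 1; remove that cell from P, ejecting 5. So w(1) = 5. P is now [].

So w = 5 1 4 6 3 2.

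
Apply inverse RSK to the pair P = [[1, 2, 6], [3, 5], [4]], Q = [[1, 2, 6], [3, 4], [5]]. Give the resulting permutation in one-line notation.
4 5 1 3 2 6

Reverse the RSK construction: for i from n down to 1, find the cell of Q containing i, remove the entry at that cell from P, and reverse-bump it up through P; the value ejected from row 1 is w(i).

Step i=6: Q has 6 at row 1, column 3; remove that cell from P, ejecting 6. So w(6) = 6. P is now [[1, 2], [3, 5], [4]].
Step i=5: Q has 5 at row 3, column 1; remove 4 from row 3 of P and reverse-bump: 4 enters row 2 and ejects 3; 3 enters row 1 and ejects 2. So w(5) = 2. P is now [[1, 3], [4, 5]].
Step i=4: Q has 4 at row 2, column 2; remove 5 from row 2 of P and reverse-bump: 5 enters row 1 and ejects 3. So w(4) = 3. P is now [[1, 5], [4]].
Step i=3: Q has 3 at row 2, column 1; remove 4 from row 2 of P and reverse-bump: 4 enters row 1 and ejects 1. So w(3) = 1. P is now [[4, 5]].
Step i=2: Q has 2 at row 1, column 2; remove that cell from P, ejecting 5. So w(2) = 5. P is now [[4]].
Step i=1: Q has 1 at row 1, column 1; remove that cell from P, ejecting 4. So w(1) = 4. P is now [].

So w = 4 5 1 3 2 6.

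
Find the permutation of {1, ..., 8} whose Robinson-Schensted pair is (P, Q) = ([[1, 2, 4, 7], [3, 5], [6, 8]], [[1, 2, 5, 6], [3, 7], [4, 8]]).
Reverse the RSK construction: for i from n down to 1, find the cell of Q containing i, remove the entry at that cell from P, and reverse-bump it up through P; the value ejected from row 1 is w(i).

Step i=8: Q has 8 at row 3, column 2; remove 8 from row 3 of P and reverse-bump: 8 enters row 2 and ejects 5; 5 enters row 1 and ejects 4. So w(8) = 4. P is now [[1, 2, 5, 7], [3, 8], [6]].
Step i=7: Q has 7 at row 2, column 2; remove 8 from row 2 of P and reverse-bump: 8 enters row 1 and ejects 7. So w(7) = 7. P is now [[1, 2, 5, 8], [3], [6]].
Step i=6: Q has 6 at row 1, column 4; remove that cell from P, ejecting 8. So w(6) = 8. P is now [[1, 2, 5], [3], [6]].
Step i=5: Q has 5 at row 1, column 3; remove that cell from P, ejecting 5. So w(5) = 5. P is now [[1, 2], [3], [6]].
Step i=4: Q has 4 at row 3, column 1; remove 6 from row 3 of P and reverse-bump: 6 enters row 2 and ejects 3; 3 enters row 1 and ejects 2. So w(4) = 2. P is now [[1, 3], [6]].
Step i=3: Q has 3 at row 2, column 1; remove 6 from row 2 of P and reverse-bump: 6 enters row 1 and ejects 3. So w(3) = 3. P is now [[1, 6]].
Step i=2: Q has 2 at row 1, column 2; remove that cell from P, ejecting 6. So w(2) = 6. P is now [[1]].
Step i=1: Q has 1 at row 1, column 1; remove that cell from P, ejecting 1. So w(1) = 1. P is now [].

So w = 1 6 3 2 5 8 7 4.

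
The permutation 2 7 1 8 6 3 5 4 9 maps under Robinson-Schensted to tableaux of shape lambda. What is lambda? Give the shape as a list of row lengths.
Row-insert each entry into an empty tableau.

After inserting 2: P = [[2]].
After inserting 7: P = [[2, 7]].
After inserting 1: P = [[1, 7], [2]].
After inserting 8: P = [[1, 7, 8], [2]].
After inserting 6: P = [[1, 6, 8], [2, 7]].
After inserting 3: P = [[1, 3, 8], [2, 6], [7]].
After inserting 5: P = [[1, 3, 5], [2, 6, 8], [7]].
After inserting 4: P = [[1, 3, 4], [2, 5, 8], [6], [7]].
After inserting 9: P = [[1, 3, 4, 9], [2, 5, 8], [6], [7]].

The final insertion tableau P = [[1, 3, 4, 9], [2, 5, 8], [6], [7]] has shape [4, 3, 1, 1].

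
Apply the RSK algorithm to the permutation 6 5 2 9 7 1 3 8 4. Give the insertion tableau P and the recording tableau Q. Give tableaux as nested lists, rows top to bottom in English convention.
Insert each entry of the permutation into P by Schensted row insertion, recording in Q the position of each new cell.

Insert 6: appended to row 1. P = [[6]].
Insert 5: 5 bumps 6 from row 1; 6 starts row 2. P = [[5], [6]].
Insert 2: 2 bumps 5 from row 1; 5 bumps 6 from row 2; 6 starts row 3. P = [[2], [5], [6]].
Insert 9: appended to row 1. P = [[2, 9], [5], [6]].
Insert 7: 7 bumps 9 from row 1; 9 appends to row 2. P = [[2, 7], [5, 9], [6]].
Insert 1: 1 bumps 2 from row 1; 2 bumps 5 from row 2; 5 bumps 6 from row 3; 6 starts row 4. P = [[1, 7], [2, 9], [5], [6]].
Insert 3: 3 bumps 7 from row 1; 7 bumps 9 from row 2; 9 appends to row 3. P = [[1, 3], [2, 7], [5, 9], [6]].
Insert 8: appended to row 1. P = [[1, 3, 8], [2, 7], [5, 9], [6]].
Insert 4: 4 bumps 8 from row 1; 8 appends to row 2. P = [[1, 3, 4], [2, 7, 8], [5, 9], [6]].

So P = [[1, 3, 4], [2, 7, 8], [5, 9], [6]], Q = [[1, 4, 8], [2, 5, 9], [3, 7], [6]].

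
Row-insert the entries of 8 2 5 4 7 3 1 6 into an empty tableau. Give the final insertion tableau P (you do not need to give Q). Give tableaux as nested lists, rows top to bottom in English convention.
After inserting 8: P = [[8]].
After inserting 2: P = [[2], [8]].
After inserting 5: P = [[2, 5], [8]].
After inserting 4: P = [[2, 4], [5], [8]].
After inserting 7: P = [[2, 4, 7], [5], [8]].
After inserting 3: P = [[2, 3, 7], [4], [5], [8]].
After inserting 1: P = [[1, 3, 7], [2], [4], [5], [8]].
After inserting 6: P = [[1, 3, 6], [2, 7], [4], [5], [8]].

So P = [[1, 3, 6], [2, 7], [4], [5], [8]].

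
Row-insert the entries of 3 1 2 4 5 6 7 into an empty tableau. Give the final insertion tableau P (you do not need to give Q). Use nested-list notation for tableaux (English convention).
Insert 3: appended to row 1. P = [[3]].
Insert 1: 1 bumps 3 from row 1; 3 starts row 2. P = [[1], [3]].
Insert 2: appended to row 1. P = [[1, 2], [3]].
Insert 4: appended to row 1. P = [[1, 2, 4], [3]].
Insert 5: appended to row 1. P = [[1, 2, 4, 5], [3]].
Insert 6: appended to row 1. P = [[1, 2, 4, 5, 6], [3]].
Insert 7: appended to row 1. P = [[1, 2, 4, 5, 6, 7], [3]].

So P = [[1, 2, 4, 5, 6, 7], [3]].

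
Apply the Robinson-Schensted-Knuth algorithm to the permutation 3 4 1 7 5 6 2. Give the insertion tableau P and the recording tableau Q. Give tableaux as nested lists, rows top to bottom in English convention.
Insert each entry of the permutation into P by Schensted row insertion, recording in Q the position of each new cell.

Insert 3: appended to row 1. P = [[3]].
Insert 4: appended to row 1. P = [[3, 4]].
Insert 1: 1 bumps 3 from row 1; 3 starts row 2. P = [[1, 4], [3]].
Insert 7: appended to row 1. P = [[1, 4, 7], [3]].
Insert 5: 5 bumps 7 from row 1; 7 appends to row 2. P = [[1, 4, 5], [3, 7]].
Insert 6: appended to row 1. P = [[1, 4, 5, 6], [3, 7]].
Insert 2: 2 bumps 4 from row 1; 4 bumps 7 from row 2; 7 starts row 3. P = [[1, 2, 5, 6], [3, 4], [7]].

So P = [[1, 2, 5, 6], [3, 4], [7]], Q = [[1, 2, 4, 6], [3, 5], [7]].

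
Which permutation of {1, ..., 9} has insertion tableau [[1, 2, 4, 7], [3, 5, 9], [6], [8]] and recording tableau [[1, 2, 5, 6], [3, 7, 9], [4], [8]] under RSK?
1 8 3 2 6 9 5 4 7

Reverse RSK: for i = n, n-1, ..., 1, locate i in Q, remove the corresponding corner cell from P, and reverse-bump its entry up through P; the value ejected from row 1 is w(i).

So w = 1 8 3 2 6 9 5 4 7.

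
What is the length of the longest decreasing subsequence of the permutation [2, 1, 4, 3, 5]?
2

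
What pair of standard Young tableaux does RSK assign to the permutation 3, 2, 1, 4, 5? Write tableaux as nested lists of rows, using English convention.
P = [[1, 4, 5], [2], [3]], Q = [[1, 4, 5], [2], [3]]

Insert each entry of the permutation into P by Schensted row insertion, recording in Q the position of each new cell.

Insert 3: appended to row 1. P = [[3]].
Insert 2: 2 bumps 3 from row 1; 3 starts row 2. P = [[2], [3]].
Insert 1: 1 bumps 2 from row 1; 2 bumps 3 from row 2; 3 starts row 3. P = [[1], [2], [3]].
Insert 4: appended to row 1. P = [[1, 4], [2], [3]].
Insert 5: appended to row 1. P = [[1, 4, 5], [2], [3]].

So P = [[1, 4, 5], [2], [3]], Q = [[1, 4, 5], [2], [3]].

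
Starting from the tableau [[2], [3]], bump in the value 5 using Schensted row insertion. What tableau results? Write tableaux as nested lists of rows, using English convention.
[[2, 5], [3]]

5 is larger than every entry of row 1, so it is appended to row 1. The new tableau is [[2, 5], [3]].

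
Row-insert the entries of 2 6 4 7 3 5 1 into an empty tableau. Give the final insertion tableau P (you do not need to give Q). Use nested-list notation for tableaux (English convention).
P = [[1, 3, 5], [2, 7], [4], [6]]

Insert 2: appended to row 1. P = [[2]].
Insert 6: appended to row 1. P = [[2, 6]].
Insert 4: 4 bumps 6 from row 1; 6 starts row 2. P = [[2, 4], [6]].
Insert 7: appended to row 1. P = [[2, 4, 7], [6]].
Insert 3: 3 bumps 4 from row 1; 4 bumps 6 from row 2; 6 starts row 3. P = [[2, 3, 7], [4], [6]].
Insert 5: 5 bumps 7 from row 1; 7 appends to row 2. P = [[2, 3, 5], [4, 7], [6]].
Insert 1: 1 bumps 2 from row 1; 2 bumps 4 from row 2; 4 bumps 6 from row 3; 6 starts row 4. P = [[1, 3, 5], [2, 7], [4], [6]].

So P = [[1, 3, 5], [2, 7], [4], [6]].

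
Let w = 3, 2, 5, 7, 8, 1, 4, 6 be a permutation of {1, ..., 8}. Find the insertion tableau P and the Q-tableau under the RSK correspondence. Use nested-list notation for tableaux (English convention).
Insert each entry of the permutation into P by Schensted row insertion, recording in Q the position of each new cell.

After inserting 3: P = [[3]].
After inserting 2: P = [[2], [3]].
After inserting 5: P = [[2, 5], [3]].
After inserting 7: P = [[2, 5, 7], [3]].
After inserting 8: P = [[2, 5, 7, 8], [3]].
After inserting 1: P = [[1, 5, 7, 8], [2], [3]].
After inserting 4: P = [[1, 4, 7, 8], [2, 5], [3]].
After inserting 6: P = [[1, 4, 6, 8], [2, 5, 7], [3]].

So P = [[1, 4, 6, 8], [2, 5, 7], [3]], Q = [[1, 3, 4, 5], [2, 7, 8], [6]].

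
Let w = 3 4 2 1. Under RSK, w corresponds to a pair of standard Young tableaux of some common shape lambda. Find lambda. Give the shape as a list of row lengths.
Row-insert each entry into an empty tableau.

After inserting 3: P = [[3]].
After inserting 4: P = [[3, 4]].
After inserting 2: P = [[2, 4], [3]].
After inserting 1: P = [[1, 4], [2], [3]].

The final insertion tableau P = [[1, 4], [2], [3]] has shape [2, 1, 1].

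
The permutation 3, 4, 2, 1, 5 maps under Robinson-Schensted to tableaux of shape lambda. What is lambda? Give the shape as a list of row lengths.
RSK row insertion gives P = [[1, 4, 5], [2], [3]], which has shape [3, 1, 1].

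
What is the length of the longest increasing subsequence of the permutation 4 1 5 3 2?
2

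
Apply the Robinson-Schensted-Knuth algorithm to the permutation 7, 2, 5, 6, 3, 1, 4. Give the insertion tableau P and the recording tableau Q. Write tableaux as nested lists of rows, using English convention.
P = [[1, 3, 4], [2, 6], [5], [7]], Q = [[1, 3, 4], [2, 7], [5], [6]]

Insert each entry of the permutation into P by Schensted row insertion, recording in Q the position of each new cell.

Insert 7: appended to row 1. P = [[7]].
Insert 2: 2 bumps 7 from row 1; 7 starts row 2. P = [[2], [7]].
Insert 5: appended to row 1. P = [[2, 5], [7]].
Insert 6: appended to row 1. P = [[2, 5, 6], [7]].
Insert 3: 3 bumps 5 from row 1; 5 bumps 7 from row 2; 7 starts row 3. P = [[2, 3, 6], [5], [7]].
Insert 1: 1 bumps 2 from row 1; 2 bumps 5 from row 2; 5 bumps 7 from row 3; 7 starts row 4. P = [[1, 3, 6], [2], [5], [7]].
Insert 4: 4 bumps 6 from row 1; 6 appends to row 2. P = [[1, 3, 4], [2, 6], [5], [7]].

So P = [[1, 3, 4], [2, 6], [5], [7]], Q = [[1, 3, 4], [2, 7], [5], [6]].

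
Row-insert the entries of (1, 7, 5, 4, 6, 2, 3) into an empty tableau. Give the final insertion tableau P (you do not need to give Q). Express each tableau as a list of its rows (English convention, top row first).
After inserting 1: P = [[1]].
After inserting 7: P = [[1, 7]].
After inserting 5: P = [[1, 5], [7]].
After inserting 4: P = [[1, 4], [5], [7]].
After inserting 6: P = [[1, 4, 6], [5], [7]].
After inserting 2: P = [[1, 2, 6], [4], [5], [7]].
After inserting 3: P = [[1, 2, 3], [4, 6], [5], [7]].

So P = [[1, 2, 3], [4, 6], [5], [7]].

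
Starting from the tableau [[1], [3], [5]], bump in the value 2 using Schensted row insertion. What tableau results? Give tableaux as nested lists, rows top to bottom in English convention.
2 is larger than every entry of row 1, so it is appended to row 1. The new tableau is [[1, 2], [3], [5]].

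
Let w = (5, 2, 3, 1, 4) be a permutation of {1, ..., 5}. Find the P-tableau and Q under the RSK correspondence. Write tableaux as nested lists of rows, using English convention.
Insert each entry of the permutation into P by Schensted row insertion, recording in Q the position of each new cell.

After inserting 5: P = [[5]].
After inserting 2: P = [[2], [5]].
After inserting 3: P = [[2, 3], [5]].
After inserting 1: P = [[1, 3], [2], [5]].
After inserting 4: P = [[1, 3, 4], [2], [5]].

So P = [[1, 3, 4], [2], [5]], Q = [[1, 3, 5], [2], [4]].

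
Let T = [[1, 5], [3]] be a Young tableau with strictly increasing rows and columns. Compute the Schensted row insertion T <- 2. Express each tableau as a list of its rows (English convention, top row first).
[[1, 2], [3, 5]]

In row 1, 2 replaces 5 (the leftmost entry greater than 2); 5 is bumped to row 2. 5 is appended to row 2. The new tableau is [[1, 2], [3, 5]].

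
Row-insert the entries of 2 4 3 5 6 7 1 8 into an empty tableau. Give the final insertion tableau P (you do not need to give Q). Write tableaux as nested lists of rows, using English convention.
P = [[1, 3, 5, 6, 7, 8], [2], [4]]

Insert 2: appended to row 1. P = [[2]].
Insert 4: appended to row 1. P = [[2, 4]].
Insert 3: 3 bumps 4 from row 1; 4 starts row 2. P = [[2, 3], [4]].
Insert 5: appended to row 1. P = [[2, 3, 5], [4]].
Insert 6: appended to row 1. P = [[2, 3, 5, 6], [4]].
Insert 7: appended to row 1. P = [[2, 3, 5, 6, 7], [4]].
Insert 1: 1 bumps 2 from row 1; 2 bumps 4 from row 2; 4 starts row 3. P = [[1, 3, 5, 6, 7], [2], [4]].
Insert 8: appended to row 1. P = [[1, 3, 5, 6, 7, 8], [2], [4]].

So P = [[1, 3, 5, 6, 7, 8], [2], [4]].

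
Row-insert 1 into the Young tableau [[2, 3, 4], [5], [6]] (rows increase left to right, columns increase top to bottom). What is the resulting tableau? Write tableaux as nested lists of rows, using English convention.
[[1, 3, 4], [2], [5], [6]]

In row 1, 1 replaces 2 (the leftmost entry greater than 1); 2 is bumped to row 2. In row 2, 2 replaces 5 (the leftmost entry greater than 2); 5 is bumped to row 3. In row 3, 5 replaces 6 (the leftmost entry greater than 5); 6 is bumped to row 4. 6 starts a new row 4. The new tableau is [[1, 3, 4], [2], [5], [6]].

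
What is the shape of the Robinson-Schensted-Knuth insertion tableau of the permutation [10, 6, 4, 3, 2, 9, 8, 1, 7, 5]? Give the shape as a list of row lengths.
[2, 2, 2, 2, 1, 1]

Row-insert each entry into an empty tableau.

After inserting 10: P = [[10]].
After inserting 6: P = [[6], [10]].
After inserting 4: P = [[4], [6], [10]].
After inserting 3: P = [[3], [4], [6], [10]].
After inserting 2: P = [[2], [3], [4], [6], [10]].
After inserting 9: P = [[2, 9], [3], [4], [6], [10]].
After inserting 8: P = [[2, 8], [3, 9], [4], [6], [10]].
After inserting 1: P = [[1, 8], [2, 9], [3], [4], [6], [10]].
After inserting 7: P = [[1, 7], [2, 8], [3, 9], [4], [6], [10]].
After inserting 5: P = [[1, 5], [2, 7], [3, 8], [4, 9], [6], [10]].

The final insertion tableau P = [[1, 5], [2, 7], [3, 8], [4, 9], [6], [10]] has shape [2, 2, 2, 2, 1, 1].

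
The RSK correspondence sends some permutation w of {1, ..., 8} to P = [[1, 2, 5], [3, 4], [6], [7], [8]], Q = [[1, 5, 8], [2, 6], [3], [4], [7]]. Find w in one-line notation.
Reverse the RSK construction: for i from n down to 1, find the cell of Q containing i, remove the entry at that cell from P, and reverse-bump it up through P; the value ejected from row 1 is w(i).

Step i=8: Q has 8 at row 1, column 3; remove that cell from P, ejecting 5. So w(8) = 5. P is now [[1, 2], [3, 4], [6], [7], [8]].
Step i=7: Q has 7 at row 5, column 1; remove 8 from row 5 of P and reverse-bump: 8 enters row 4 and ejects 7; 7 enters row 3 and ejects 6; 6 enters row 2 and ejects 4; 4 enters row 1 and ejects 2. So w(7) = 2. P is now [[1, 4], [3, 6], [7], [8]].
Step i=6: Q has 6 at row 2, column 2; remove 6 from row 2 of P and reverse-bump: 6 enters row 1 and ejects 4. So w(6) = 4. P is now [[1, 6], [3], [7], [8]].
Step i=5: Q has 5 at row 1, column 2; remove that cell from P, ejecting 6. So w(5) = 6. P is now [[1], [3], [7], [8]].
Step i=4: Q has 4 at row 4, column 1; remove 8 from row 4 of P and reverse-bump: 8 enters row 3 and ejects 7; 7 enters row 2 and ejects 3; 3 enters row 1 and ejects 1. So w(4) = 1. P is now [[3], [7], [8]].
Step i=3: Q has 3 at row 3, column 1; remove 8 from row 3 of P and reverse-bump: 8 enters row 2 and ejects 7; 7 enters row 1 and ejects 3. So w(3) = 3. P is now [[7], [8]].
Step i=2: Q has 2 at row 2, column 1; remove 8 from row 2 of P and reverse-bump: 8 enters row 1 and ejects 7. So w(2) = 7. P is now [[8]].
Step i=1: Q has 1 at row 1, column 1; remove that cell from P, ejecting 8. So w(1) = 8. P is now [].

So w = 8 7 3 1 6 4 2 5.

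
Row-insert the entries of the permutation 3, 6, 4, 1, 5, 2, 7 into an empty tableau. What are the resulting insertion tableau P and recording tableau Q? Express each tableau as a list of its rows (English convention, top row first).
P = [[1, 2, 5, 7], [3, 4], [6]], Q = [[1, 2, 5, 7], [3, 6], [4]]

Insert each entry of the permutation into P by Schensted row insertion, recording in Q the position of each new cell.

Insert 3: appended to row 1. P = [[3]], Q = [[1]].
Insert 6: appended to row 1. P = [[3, 6]], Q = [[1, 2]].
Insert 4: 4 bumps 6 from row 1; 6 starts row 2. P = [[3, 4], [6]], Q = [[1, 2], [3]].
Insert 1: 1 bumps 3 from row 1; 3 bumps 6 from row 2; 6 starts row 3. P = [[1, 4], [3], [6]], Q = [[1, 2], [3], [4]].
Insert 5: appended to row 1. P = [[1, 4, 5], [3], [6]], Q = [[1, 2, 5], [3], [4]].
Insert 2: 2 bumps 4 from row 1; 4 appends to row 2. P = [[1, 2, 5], [3, 4], [6]], Q = [[1, 2, 5], [3, 6], [4]].
Insert 7: appended to row 1. P = [[1, 2, 5, 7], [3, 4], [6]], Q = [[1, 2, 5, 7], [3, 6], [4]].

So P = [[1, 2, 5, 7], [3, 4], [6]], Q = [[1, 2, 5, 7], [3, 6], [4]].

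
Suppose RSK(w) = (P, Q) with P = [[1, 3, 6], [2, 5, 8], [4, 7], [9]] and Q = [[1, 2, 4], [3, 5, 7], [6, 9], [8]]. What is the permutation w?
Reverse the RSK construction: for i from n down to 1, find the cell of Q containing i, remove the entry at that cell from P, and reverse-bump it up through P; the value ejected from row 1 is w(i).

Step i=9: Q has 9 at row 3, column 2; remove 7 from row 3 of P and reverse-bump: 7 enters row 2 and ejects 5; 5 enters row 1 and ejects 3. So w(9) = 3. P is now [[1, 5, 6], [2, 7, 8], [4], [9]].
Step i=8: Q has 8 at row 4, column 1; remove 9 from row 4 of P and reverse-bump: 9 enters row 3 and ejects 4; 4 enters row 2 and ejects 2; 2 enters row 1 and ejects 1. So w(8) = 1. P is now [[2, 5, 6], [4, 7, 8], [9]].
Step i=7: Q has 7 at row 2, column 3; remove 8 from row 2 of P and reverse-bump: 8 enters row 1 and ejects 6. So w(7) = 6. P is now [[2, 5, 8], [4, 7], [9]].
Step i=6: Q has 6 at row 3, column 1; remove 9 from row 3 of P and reverse-bump: 9 enters row 2 and ejects 7; 7 enters row 1 and ejects 5. So w(6) = 5. P is now [[2, 7, 8], [4, 9]].
Step i=5: Q has 5 at row 2, column 2; remove 9 from row 2 of P and reverse-bump: 9 enters row 1 and ejects 8. So w(5) = 8. P is now [[2, 7, 9], [4]].
Step i=4: Q has 4 at row 1, column 3; remove that cell from P, ejecting 9. So w(4) = 9. P is now [[2, 7], [4]].
Step i=3: Q has 3 at row 2, column 1; remove 4 from row 2 of P and reverse-bump: 4 enters row 1 and ejects 2. So w(3) = 2. P is now [[4, 7]].
Step i=2: Q has 2 at row 1, column 2; remove that cell from P, ejecting 7. So w(2) = 7. P is now [[4]].
Step i=1: Q has 1 at row 1, column 1; remove that cell from P, ejecting 4. So w(1) = 4. P is now [].

So w = 4 7 2 9 8 5 6 1 3.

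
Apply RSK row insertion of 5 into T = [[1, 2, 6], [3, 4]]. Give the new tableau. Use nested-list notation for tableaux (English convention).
[[1, 2, 5], [3, 4, 6]]

In row 1, 5 replaces 6 (the leftmost entry greater than 5); 6 is bumped to row 2. 6 is appended to row 2. The new tableau is [[1, 2, 5], [3, 4, 6]].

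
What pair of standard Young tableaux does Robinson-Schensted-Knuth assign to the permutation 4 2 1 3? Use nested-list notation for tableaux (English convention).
Insert each entry of the permutation into P by Schensted row insertion, recording in Q the position of each new cell.

Insert 4: appended to row 1. P = [[4]].
Insert 2: 2 bumps 4 from row 1; 4 starts row 2. P = [[2], [4]].
Insert 1: 1 bumps 2 from row 1; 2 bumps 4 from row 2; 4 starts row 3. P = [[1], [2], [4]].
Insert 3: appended to row 1. P = [[1, 3], [2], [4]].

So P = [[1, 3], [2], [4]], Q = [[1, 4], [2], [3]].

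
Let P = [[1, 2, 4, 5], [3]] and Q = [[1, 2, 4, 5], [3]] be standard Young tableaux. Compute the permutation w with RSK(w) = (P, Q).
1 3 2 4 5

Reverse the RSK construction: for i from n down to 1, find the cell of Q containing i, remove the entry at that cell from P, and reverse-bump it up through P; the value ejected from row 1 is w(i).

Step i=5: Q has 5 at row 1, column 4; remove that cell from P, ejecting 5. So w(5) = 5. P is now [[1, 2, 4], [3]].
Step i=4: Q has 4 at row 1, column 3; remove that cell from P, ejecting 4. So w(4) = 4. P is now [[1, 2], [3]].
Step i=3: Q has 3 at row 2, column 1; remove 3 from row 2 of P and reverse-bump: 3 enters row 1 and ejects 2. So w(3) = 2. P is now [[1, 3]].
Step i=2: Q has 2 at row 1, column 2; remove that cell from P, ejecting 3. So w(2) = 3. P is now [[1]].
Step i=1: Q has 1 at row 1, column 1; remove that cell from P, ejecting 1. So w(1) = 1. P is now [].

So w = 1 3 2 4 5.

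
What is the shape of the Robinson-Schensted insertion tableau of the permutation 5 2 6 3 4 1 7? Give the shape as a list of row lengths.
Row-insert each entry into an empty tableau.

After inserting 5: P = [[5]].
After inserting 2: P = [[2], [5]].
After inserting 6: P = [[2, 6], [5]].
After inserting 3: P = [[2, 3], [5, 6]].
After inserting 4: P = [[2, 3, 4], [5, 6]].
After inserting 1: P = [[1, 3, 4], [2, 6], [5]].
After inserting 7: P = [[1, 3, 4, 7], [2, 6], [5]].

The final insertion tableau P = [[1, 3, 4, 7], [2, 6], [5]] has shape [4, 2, 1].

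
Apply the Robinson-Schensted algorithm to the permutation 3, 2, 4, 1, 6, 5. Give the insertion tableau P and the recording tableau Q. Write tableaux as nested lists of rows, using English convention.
Insert each entry of the permutation into P by Schensted row insertion, recording in Q the position of each new cell.

After inserting 3: P = [[3]].
After inserting 2: P = [[2], [3]].
After inserting 4: P = [[2, 4], [3]].
After inserting 1: P = [[1, 4], [2], [3]].
After inserting 6: P = [[1, 4, 6], [2], [3]].
After inserting 5: P = [[1, 4, 5], [2, 6], [3]].

So P = [[1, 4, 5], [2, 6], [3]], Q = [[1, 3, 5], [2, 6], [4]].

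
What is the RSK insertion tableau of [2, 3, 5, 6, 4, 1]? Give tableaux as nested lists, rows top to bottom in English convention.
P = [[1, 3, 4, 6], [2], [5]]

Insert 2: appended to row 1. P = [[2]].
Insert 3: appended to row 1. P = [[2, 3]].
Insert 5: appended to row 1. P = [[2, 3, 5]].
Insert 6: appended to row 1. P = [[2, 3, 5, 6]].
Insert 4: 4 bumps 5 from row 1; 5 starts row 2. P = [[2, 3, 4, 6], [5]].
Insert 1: 1 bumps 2 from row 1; 2 bumps 5 from row 2; 5 starts row 3. P = [[1, 3, 4, 6], [2], [5]].

So P = [[1, 3, 4, 6], [2], [5]].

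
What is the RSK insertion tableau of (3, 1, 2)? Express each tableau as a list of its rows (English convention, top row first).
Insert 3: appended to row 1. P = [[3]].
Insert 1: 1 bumps 3 from row 1; 3 starts row 2. P = [[1], [3]].
Insert 2: appended to row 1. P = [[1, 2], [3]].

So P = [[1, 2], [3]].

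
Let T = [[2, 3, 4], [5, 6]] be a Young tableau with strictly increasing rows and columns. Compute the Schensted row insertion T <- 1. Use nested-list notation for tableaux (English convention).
[[1, 3, 4], [2, 6], [5]]

In row 1, 1 replaces 2 (the leftmost entry greater than 1); 2 is bumped to row 2. In row 2, 2 replaces 5 (the leftmost entry greater than 2); 5 is bumped to row 3. 5 starts a new row 3. The new tableau is [[1, 3, 4], [2, 6], [5]].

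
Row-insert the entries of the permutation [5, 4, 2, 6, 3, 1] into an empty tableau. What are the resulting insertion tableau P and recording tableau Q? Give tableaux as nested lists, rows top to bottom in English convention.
P = [[1, 3], [2, 6], [4], [5]], Q = [[1, 4], [2, 5], [3], [6]]

Insert each entry of the permutation into P by Schensted row insertion, recording in Q the position of each new cell.

After inserting 5: P = [[5]].
After inserting 4: P = [[4], [5]].
After inserting 2: P = [[2], [4], [5]].
After inserting 6: P = [[2, 6], [4], [5]].
After inserting 3: P = [[2, 3], [4, 6], [5]].
After inserting 1: P = [[1, 3], [2, 6], [4], [5]].

So P = [[1, 3], [2, 6], [4], [5]], Q = [[1, 4], [2, 5], [3], [6]].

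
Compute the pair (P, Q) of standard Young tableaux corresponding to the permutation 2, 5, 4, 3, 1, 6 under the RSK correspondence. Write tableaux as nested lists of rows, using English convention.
P = [[1, 3, 6], [2], [4], [5]], Q = [[1, 2, 6], [3], [4], [5]]

Insert each entry of the permutation into P by Schensted row insertion, recording in Q the position of each new cell.

Insert 2: appended to row 1. P = [[2]].
Insert 5: appended to row 1. P = [[2, 5]].
Insert 4: 4 bumps 5 from row 1; 5 starts row 2. P = [[2, 4], [5]].
Insert 3: 3 bumps 4 from row 1; 4 bumps 5 from row 2; 5 starts row 3. P = [[2, 3], [4], [5]].
Insert 1: 1 bumps 2 from row 1; 2 bumps 4 from row 2; 4 bumps 5 from row 3; 5 starts row 4. P = [[1, 3], [2], [4], [5]].
Insert 6: appended to row 1. P = [[1, 3, 6], [2], [4], [5]].

So P = [[1, 3, 6], [2], [4], [5]], Q = [[1, 2, 6], [3], [4], [5]].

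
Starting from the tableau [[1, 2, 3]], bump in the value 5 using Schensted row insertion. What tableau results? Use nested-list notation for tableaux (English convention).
[[1, 2, 3, 5]]

5 is larger than every entry of row 1, so it is appended to row 1. The new tableau is [[1, 2, 3, 5]].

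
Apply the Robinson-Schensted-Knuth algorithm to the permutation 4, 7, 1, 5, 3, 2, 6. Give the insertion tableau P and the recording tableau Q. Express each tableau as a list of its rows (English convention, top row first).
P = [[1, 2, 6], [3, 5], [4], [7]], Q = [[1, 2, 7], [3, 4], [5], [6]]

Insert each entry of the permutation into P by Schensted row insertion, recording in Q the position of each new cell.

After inserting 4: P = [[4]].
After inserting 7: P = [[4, 7]].
After inserting 1: P = [[1, 7], [4]].
After inserting 5: P = [[1, 5], [4, 7]].
After inserting 3: P = [[1, 3], [4, 5], [7]].
After inserting 2: P = [[1, 2], [3, 5], [4], [7]].
After inserting 6: P = [[1, 2, 6], [3, 5], [4], [7]].

So P = [[1, 2, 6], [3, 5], [4], [7]], Q = [[1, 2, 7], [3, 4], [5], [6]].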